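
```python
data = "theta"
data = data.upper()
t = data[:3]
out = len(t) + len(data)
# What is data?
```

Trace:
`data = "theta"` → data = 'theta'
`data = data.upper()` → data = 'THETA'
`t = data[:3]` → t = 'THE'
`out = len(t) + len(data)` → out = 8
So data = 'THETA'

Answer: 'THETA'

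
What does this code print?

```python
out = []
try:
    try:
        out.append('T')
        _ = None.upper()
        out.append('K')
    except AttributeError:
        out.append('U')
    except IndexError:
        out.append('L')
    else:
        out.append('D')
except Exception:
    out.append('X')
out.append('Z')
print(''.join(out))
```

Execution trace: 'T' (inner try body) → 'U' (inner except AttributeError) → 'Z' (after the try/except). Output: TUZ

Answer: TUZ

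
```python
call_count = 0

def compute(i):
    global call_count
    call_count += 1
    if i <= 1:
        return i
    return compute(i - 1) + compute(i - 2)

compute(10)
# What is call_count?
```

Calls(i) = 1 + Calls(i-1) + Calls(i-2); Calls(0)=Calls(1)=1. For i=10 this gives 177.

Answer: 177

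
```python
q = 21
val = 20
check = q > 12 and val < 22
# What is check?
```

Trace:
`q = 21` → q = 21
`val = 20` → val = 20
`check = q > 12 and val < 22` → check = True
So check = True

Answer: True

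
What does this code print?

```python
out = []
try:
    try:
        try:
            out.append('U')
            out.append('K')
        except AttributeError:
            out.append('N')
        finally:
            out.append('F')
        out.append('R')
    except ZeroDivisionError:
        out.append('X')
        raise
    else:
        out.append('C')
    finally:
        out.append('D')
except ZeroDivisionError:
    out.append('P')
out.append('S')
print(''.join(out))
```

Execution trace: 'U' (inner try body) → 'K' (inner try body, no exception) → 'F' (inner finally) → 'R' (try body, no exception) → 'C' (else) → 'D' (finally) → 'S' (after the try/except). Output: UKFRCDS

Answer: UKFRCDS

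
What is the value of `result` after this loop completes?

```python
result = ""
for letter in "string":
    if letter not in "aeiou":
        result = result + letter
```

Remove vowels from 'string'
`result` takes the values: "" → "s" → "st" → "str" → "strn" → "strng"

Answer: "strng"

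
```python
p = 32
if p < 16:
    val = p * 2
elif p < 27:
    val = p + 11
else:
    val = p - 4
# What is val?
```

Trace:
`p = 32` → p = 32
`if p < 16: ...` → p < 16 is False, p < 27 is False, take else branch → val = 28
So val = 28

Answer: 28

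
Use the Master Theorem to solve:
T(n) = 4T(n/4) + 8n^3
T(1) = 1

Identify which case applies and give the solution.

a=4, b=4, f(n)=8n^3. log_4(4) = 1. Since c=3 > 1 and the regularity condition holds (4(n/4)^3 = (4/4^3)n^3 with 4/4^3 < 1), Case 3 applies: T(n) = Θ(f(n)) = O(n^3).

Answer: O(n^3) - Case 3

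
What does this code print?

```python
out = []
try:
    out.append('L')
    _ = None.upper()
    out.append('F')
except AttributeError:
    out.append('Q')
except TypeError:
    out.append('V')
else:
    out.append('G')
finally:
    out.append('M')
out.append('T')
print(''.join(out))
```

Execution trace: 'L' (try body) → 'Q' (except AttributeError) → 'M' (finally) → 'T' (after the try/except). Output: LQMT

Answer: LQMT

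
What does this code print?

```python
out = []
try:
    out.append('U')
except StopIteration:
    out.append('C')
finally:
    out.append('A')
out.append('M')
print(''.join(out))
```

Execution trace: 'U' (try body, no exception) → 'A' (finally) → 'M' (after the try/except). Output: UAM

Answer: UAM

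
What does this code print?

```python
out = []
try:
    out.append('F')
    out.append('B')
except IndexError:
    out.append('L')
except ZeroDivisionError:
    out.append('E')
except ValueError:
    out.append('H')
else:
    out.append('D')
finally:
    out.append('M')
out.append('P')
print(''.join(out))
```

Execution trace: 'F' (try body) → 'B' (try body, no exception) → 'D' (else) → 'M' (finally) → 'P' (after the try/except). Output: FBDMP

Answer: FBDMP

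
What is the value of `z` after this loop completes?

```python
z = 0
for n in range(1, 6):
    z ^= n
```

XOR of 1 to 5
`z` takes the values: 0 → 1 → 3 → 0 → 4 → 1

Answer: 1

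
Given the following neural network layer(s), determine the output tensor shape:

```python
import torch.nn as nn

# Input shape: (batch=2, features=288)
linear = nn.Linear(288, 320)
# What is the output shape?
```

Input: (2, 288) -> Output: (2, 320)

Answer: (2, 320)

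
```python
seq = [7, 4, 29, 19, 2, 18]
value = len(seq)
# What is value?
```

Trace:
`seq = [7, 4, 29, 19, 2, 18]` → seq = [7, 4, 29, 19, 2, 18]
`value = len(seq)` → value = 6
So value = 6

Answer: 6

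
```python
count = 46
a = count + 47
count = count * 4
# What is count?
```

Trace:
`count = 46` → count = 46
`a = count + 47` → a = 93
`count = count * 4` → count = 184
So count = 184

Answer: 184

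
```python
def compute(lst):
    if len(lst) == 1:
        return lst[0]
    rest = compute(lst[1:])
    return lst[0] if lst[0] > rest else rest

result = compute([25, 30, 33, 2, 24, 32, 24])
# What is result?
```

Recursive max over [25, 30, 33, 2, 24, 32, 24] = 33

Answer: 33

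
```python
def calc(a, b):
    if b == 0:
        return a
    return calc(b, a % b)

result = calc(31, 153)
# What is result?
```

calc(31, 153) -> calc(153, 31) -> calc(31, 29) -> calc(29, 2) -> calc(2, 1) -> calc(1, 0) -> 1

Answer: 1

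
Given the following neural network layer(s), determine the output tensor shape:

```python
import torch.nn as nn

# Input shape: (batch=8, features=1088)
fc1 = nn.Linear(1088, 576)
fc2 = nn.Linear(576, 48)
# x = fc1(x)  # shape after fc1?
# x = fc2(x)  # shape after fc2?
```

Input: (8, 1088) -> after fc1: (8, 576) -> Output: (8, 48)

Answer: (8, 48)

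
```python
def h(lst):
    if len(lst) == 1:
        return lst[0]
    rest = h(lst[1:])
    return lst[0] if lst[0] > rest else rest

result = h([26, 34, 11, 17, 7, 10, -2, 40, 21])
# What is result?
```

Recursive max over [26, 34, 11, 17, 7, 10, -2, 40, 21] = 40

Answer: 40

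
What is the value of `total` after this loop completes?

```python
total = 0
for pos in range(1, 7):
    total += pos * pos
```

Sum of squares 1² to 6² = 91
`total` takes the values: 0 → 1 → 5 → 14 → 30 → 55 → 91

Answer: 91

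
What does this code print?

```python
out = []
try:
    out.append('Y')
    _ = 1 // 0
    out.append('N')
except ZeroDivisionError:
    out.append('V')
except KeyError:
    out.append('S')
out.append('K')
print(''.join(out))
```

Execution trace: 'Y' (try body) → 'V' (except ZeroDivisionError) → 'K' (after the try/except). Output: YVK

Answer: YVK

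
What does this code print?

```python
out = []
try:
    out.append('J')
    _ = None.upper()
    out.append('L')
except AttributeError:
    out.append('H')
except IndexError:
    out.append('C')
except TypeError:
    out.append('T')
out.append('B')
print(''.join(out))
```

Execution trace: 'J' (try body) → 'H' (except AttributeError) → 'B' (after the try/except). Output: JHB

Answer: JHB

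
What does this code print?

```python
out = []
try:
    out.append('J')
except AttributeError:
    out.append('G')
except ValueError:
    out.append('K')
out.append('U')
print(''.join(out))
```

Execution trace: 'J' (try body, no exception) → 'U' (after the try/except). Output: JU

Answer: JU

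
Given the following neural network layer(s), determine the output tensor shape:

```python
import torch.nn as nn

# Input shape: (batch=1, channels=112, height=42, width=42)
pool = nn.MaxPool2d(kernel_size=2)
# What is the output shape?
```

Input: (1, 112, 42, 42) -> Output: (1, 112, 21, 21)

Answer: (1, 112, 21, 21)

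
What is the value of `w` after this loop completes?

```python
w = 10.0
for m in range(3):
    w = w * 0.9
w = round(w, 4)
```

Exponential decay: 10.0 * 0.9^3
`w` takes the values: 10.0 → 9.0 → 8.1 → 7.29

Answer: 7.29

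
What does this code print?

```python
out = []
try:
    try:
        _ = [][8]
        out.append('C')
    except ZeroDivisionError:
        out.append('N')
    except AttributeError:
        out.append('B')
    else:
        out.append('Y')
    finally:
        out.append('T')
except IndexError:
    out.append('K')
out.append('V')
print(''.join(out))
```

Execution trace: 'T' (finally) → 'K' (outer except IndexError) → 'V' (after the try/except). Output: TKV

Answer: TKV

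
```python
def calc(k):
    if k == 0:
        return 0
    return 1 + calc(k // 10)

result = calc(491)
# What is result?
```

Count of digits of 491: 3

Answer: 3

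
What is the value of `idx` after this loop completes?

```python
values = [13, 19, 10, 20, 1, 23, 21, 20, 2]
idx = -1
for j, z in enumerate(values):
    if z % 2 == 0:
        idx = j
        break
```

First even number index in [13, 19, 10, 20, 1, 23, 21, 20, 2]
`idx` takes the values: -1 → 2

Answer: 2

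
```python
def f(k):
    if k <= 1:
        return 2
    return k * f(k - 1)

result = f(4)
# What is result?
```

f(4) = 4 * 3 * 2 * 2 = 48

Answer: 48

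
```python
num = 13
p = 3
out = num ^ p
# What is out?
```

Trace:
`num = 13` → num = 13
`p = 3` → p = 3
`out = num ^ p` → out = 14
So out = 14

Answer: 14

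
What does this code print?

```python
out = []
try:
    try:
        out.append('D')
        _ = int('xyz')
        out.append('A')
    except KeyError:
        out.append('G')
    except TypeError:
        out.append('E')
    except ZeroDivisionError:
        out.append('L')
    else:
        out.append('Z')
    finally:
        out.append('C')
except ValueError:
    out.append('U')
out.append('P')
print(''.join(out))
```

Execution trace: 'D' (try body) → 'C' (finally) → 'U' (outer except ValueError) → 'P' (after the try/except). Output: DCUP

Answer: DCUP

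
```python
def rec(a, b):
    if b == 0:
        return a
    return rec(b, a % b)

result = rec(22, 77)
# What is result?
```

rec(22, 77) -> rec(77, 22) -> rec(22, 11) -> rec(11, 0) -> 11

Answer: 11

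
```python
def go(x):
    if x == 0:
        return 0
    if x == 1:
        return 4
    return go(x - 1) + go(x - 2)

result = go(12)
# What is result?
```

Build up from base cases: go(0)=0, go(1)=4, go(2)=4, go(3)=8, go(4)=12, go(5)=20, go(6)=32, ..., go(12)=576

Answer: 576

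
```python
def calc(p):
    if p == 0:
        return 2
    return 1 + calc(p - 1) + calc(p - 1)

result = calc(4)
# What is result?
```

calc(p) = 1 + 2·calc(p-1), calc(0)=2. Closed form: (2+1)·2^4 - 1 = 47.

Answer: 47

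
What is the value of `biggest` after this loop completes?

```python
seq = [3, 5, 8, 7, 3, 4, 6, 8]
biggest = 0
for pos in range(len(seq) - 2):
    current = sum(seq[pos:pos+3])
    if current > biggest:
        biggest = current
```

Max sum of 3-element window in [3, 5, 8, 7, 3, 4, 6, 8]
`biggest` takes the values: 0 → 16 → 20

Answer: 20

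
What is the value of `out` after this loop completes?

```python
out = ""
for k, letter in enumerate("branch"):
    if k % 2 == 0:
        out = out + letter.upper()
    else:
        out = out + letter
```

Uppercase even positions in 'branch'
`out` takes the values: "" → "B" → "Br" → "BrA" → "BrAn" → "BrAnC" → "BrAnCh"

Answer: "BrAnCh"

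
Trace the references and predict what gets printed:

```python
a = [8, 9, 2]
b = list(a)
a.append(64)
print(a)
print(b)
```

Key concept: list() constructor creates copy.
Step by step:
`a = [8, 9, 2]` → a = [8, 9, 2]
`b = list(a)` → b = [8, 9, 2]
`a.append(64)` → a = [8, 9, 2, 64]
`print(a)` → prints [8, 9, 2, 64]
`print(b)` → prints [8, 9, 2]

Answer:
[8, 9, 2, 64]
[8, 9, 2]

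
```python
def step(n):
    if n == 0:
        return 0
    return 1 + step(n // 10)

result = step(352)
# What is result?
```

Count of digits of 352: 3

Answer: 3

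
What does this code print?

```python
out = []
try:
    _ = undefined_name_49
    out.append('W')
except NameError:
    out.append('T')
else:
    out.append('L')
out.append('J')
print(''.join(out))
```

Execution trace: 'T' (except NameError) → 'J' (after the try/except). Output: TJ

Answer: TJ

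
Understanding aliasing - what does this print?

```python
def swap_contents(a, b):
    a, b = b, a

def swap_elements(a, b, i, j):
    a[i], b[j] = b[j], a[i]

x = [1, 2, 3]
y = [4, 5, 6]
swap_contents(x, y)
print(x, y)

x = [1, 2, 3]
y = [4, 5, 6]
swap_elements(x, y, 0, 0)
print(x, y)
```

Key concept: parameter rebinding vs mutation.
Step by step:
`x = [1, 2, 3]` → x = [1, 2, 3]
`y = [4, 5, 6]` → y = [4, 5, 6]
`swap_contents(x, y)` → no visible change to tracked variables
`print(x, y)` → prints [1, 2, 3] [4, 5, 6]
`x = [1, 2, 3]` → x = [1, 2, 3]
`y = [4, 5, 6]` → y = [4, 5, 6]
`swap_elements(x, y, 0, 0)` → x = [4, 2, 3]; y = [1, 5, 6]
`print(x, y)` → prints [4, 2, 3] [1, 5, 6]

Answer:
[1, 2, 3] [4, 5, 6]
[4, 2, 3] [1, 5, 6]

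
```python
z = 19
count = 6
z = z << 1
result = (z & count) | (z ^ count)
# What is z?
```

Trace:
`z = 19` → z = 19
`count = 6` → count = 6
`z = z << 1` → z = 38
`result = (z & count) | (z ^ count)` → result = 38
So z = 38

Answer: 38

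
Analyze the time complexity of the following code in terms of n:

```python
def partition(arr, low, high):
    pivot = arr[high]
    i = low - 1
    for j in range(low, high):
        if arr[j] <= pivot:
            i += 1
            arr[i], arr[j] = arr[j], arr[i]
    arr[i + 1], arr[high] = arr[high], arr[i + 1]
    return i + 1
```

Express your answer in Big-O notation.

This is Lomuto partition (single pass over [low, high), where n = high - low). Time complexity: O(n).

Answer: O(n)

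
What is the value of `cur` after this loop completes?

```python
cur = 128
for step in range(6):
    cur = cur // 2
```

Halve 6 times: 128 // 2^6 = 2
`cur` takes the values: 128 → 64 → 32 → 16 → 8 → 4 → 2

Answer: 2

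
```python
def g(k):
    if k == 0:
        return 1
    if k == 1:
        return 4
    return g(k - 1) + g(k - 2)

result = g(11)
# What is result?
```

Build up from base cases: g(0)=1, g(1)=4, g(2)=5, g(3)=9, g(4)=14, g(5)=23, g(6)=37, ..., g(11)=411

Answer: 411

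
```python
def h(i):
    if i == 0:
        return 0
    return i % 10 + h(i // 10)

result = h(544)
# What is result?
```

Sum of digits of 544: 4 + 4 + 5 = 13

Answer: 13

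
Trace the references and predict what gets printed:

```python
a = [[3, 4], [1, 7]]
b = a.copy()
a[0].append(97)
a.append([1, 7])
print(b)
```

Key concept: shallow copy with nested lists.
Step by step:
`a = [[3, 4], [1, 7]]` → a = [[3, 4], [1, 7]]
`b = a.copy()` → b = [[3, 4], [1, 7]]
`a[0].append(97)` → a = [[3, 4, 97], [1, 7]]; b = [[3, 4, 97], [1, 7]]
`a.append([1, 7])` → a = [[3, 4, 97], [1, 7], [1, 7]]
`print(b)` → prints [[3, 4, 97], [1, 7]]

Answer: [[3, 4, 97], [1, 7]]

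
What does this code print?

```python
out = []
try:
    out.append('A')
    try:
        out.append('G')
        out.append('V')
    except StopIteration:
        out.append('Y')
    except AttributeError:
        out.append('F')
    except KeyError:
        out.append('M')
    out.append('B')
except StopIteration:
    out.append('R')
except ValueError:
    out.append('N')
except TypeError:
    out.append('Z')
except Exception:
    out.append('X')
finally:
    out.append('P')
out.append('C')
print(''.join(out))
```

Execution trace: 'A' (try body) → 'G' (inner try body) → 'V' (inner try body, no exception) → 'B' (try body, no exception) → 'P' (finally) → 'C' (after the try/except). Output: AGVBPC

Answer: AGVBPC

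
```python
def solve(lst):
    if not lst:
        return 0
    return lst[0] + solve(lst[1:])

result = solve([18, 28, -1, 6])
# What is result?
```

18 + 28 + (-1) + 6 + 0 = 51

Answer: 51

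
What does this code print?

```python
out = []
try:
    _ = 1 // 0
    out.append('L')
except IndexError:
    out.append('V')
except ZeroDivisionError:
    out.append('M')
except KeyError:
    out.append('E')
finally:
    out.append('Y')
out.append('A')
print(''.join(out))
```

Execution trace: 'M' (except ZeroDivisionError) → 'Y' (finally) → 'A' (after the try/except). Output: MYA

Answer: MYA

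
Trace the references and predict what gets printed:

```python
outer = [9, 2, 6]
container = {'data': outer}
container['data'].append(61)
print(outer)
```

Key concept: dict holds reference to list.
Step by step:
`outer = [9, 2, 6]` → outer = [9, 2, 6]
`container = {'data': outer}` → container = {'data': [9, 2, 6]}
`container['data'].append(61)` → outer = [9, 2, 6, 61]; container = {'data': [9, 2, 6, 61]}
`print(outer)` → prints [9, 2, 6, 61]

Answer: [9, 2, 6, 61]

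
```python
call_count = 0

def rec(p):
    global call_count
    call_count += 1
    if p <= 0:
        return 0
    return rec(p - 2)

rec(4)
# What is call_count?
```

Linear recursion stepping by 2: 3 calls from p=4 down to ≤0.

Answer: 3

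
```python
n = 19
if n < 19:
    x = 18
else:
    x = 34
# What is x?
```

Trace:
`n = 19` → n = 19
`if n < 19: ...` → n < 19 is False, take else branch → x = 34
So x = 34

Answer: 34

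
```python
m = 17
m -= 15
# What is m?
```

Trace:
`m = 17` → m = 17
`m -= 15` → m = 2
So m = 2

Answer: 2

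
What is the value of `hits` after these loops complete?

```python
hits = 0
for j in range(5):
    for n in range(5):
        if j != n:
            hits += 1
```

5² - 5 (exclude diagonal)
`hits` takes the values: 0 → 1 → 2 → 3 → 4 → 5 → 6 → 7 → 8 → 9 → 10 → 11 → 12 → 13 → 14 → 15 → 16 → 17 → 18 → 19 → 20

Answer: 20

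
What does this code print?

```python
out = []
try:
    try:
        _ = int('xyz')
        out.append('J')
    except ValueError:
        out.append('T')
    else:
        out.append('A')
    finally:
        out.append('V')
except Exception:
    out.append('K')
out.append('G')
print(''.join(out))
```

Execution trace: 'T' (inner except ValueError) → 'V' (inner finally) → 'G' (after the try/except). Output: TVG

Answer: TVG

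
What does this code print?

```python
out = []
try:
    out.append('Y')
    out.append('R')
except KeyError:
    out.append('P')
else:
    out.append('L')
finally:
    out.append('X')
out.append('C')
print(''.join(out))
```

Execution trace: 'Y' (try body) → 'R' (try body, no exception) → 'L' (else) → 'X' (finally) → 'C' (after the try/except). Output: YRLXC

Answer: YRLXC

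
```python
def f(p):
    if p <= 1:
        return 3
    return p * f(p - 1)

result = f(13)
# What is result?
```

f(13) = 13 * 12 * 11 * 10 * 9 * 8 * 7 * 6 * 5 * 4 * 3 * 2 * 3 = 18681062400

Answer: 18681062400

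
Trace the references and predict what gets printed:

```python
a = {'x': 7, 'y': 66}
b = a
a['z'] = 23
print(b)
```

Key concept: dict aliasing.
Step by step:
`a = {'x': 7, 'y': 66}` → a = {'x': 7, 'y': 66}
`b = a` → b = {'x': 7, 'y': 66} (same object as a)
`a['z'] = 23` → a = {'x': 7, 'y': 66, 'z': 23} (same object as b); b = {'x': 7, 'y': 66, 'z': 23} (same object as a)
`print(b)` → prints {'x': 7, 'y': 66, 'z': 23}

Answer: {'x': 7, 'y': 66, 'z': 23}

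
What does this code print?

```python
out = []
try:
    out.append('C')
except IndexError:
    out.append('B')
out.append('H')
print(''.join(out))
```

Execution trace: 'C' (try body, no exception) → 'H' (after the try/except). Output: CH

Answer: CH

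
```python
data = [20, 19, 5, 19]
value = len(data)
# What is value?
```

Trace:
`data = [20, 19, 5, 19]` → data = [20, 19, 5, 19]
`value = len(data)` → value = 4
So value = 4

Answer: 4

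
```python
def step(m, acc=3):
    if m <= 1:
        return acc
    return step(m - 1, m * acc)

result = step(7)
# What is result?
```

Accumulator trace (n, acc): (7, 3) -> (6, 21) -> (5, 126) -> (4, 630) -> (3, 2520) -> (2, 7560) -> (1, 15120) -> return 15120

Answer: 15120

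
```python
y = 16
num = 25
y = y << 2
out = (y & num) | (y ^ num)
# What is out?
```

Trace:
`y = 16` → y = 16
`num = 25` → num = 25
`y = y << 2` → y = 64
`out = (y & num) | (y ^ num)` → out = 89
So out = 89

Answer: 89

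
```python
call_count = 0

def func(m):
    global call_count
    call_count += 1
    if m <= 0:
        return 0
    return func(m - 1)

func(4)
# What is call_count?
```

Linear recursion stepping by 1: 5 calls from m=4 down to ≤0.

Answer: 5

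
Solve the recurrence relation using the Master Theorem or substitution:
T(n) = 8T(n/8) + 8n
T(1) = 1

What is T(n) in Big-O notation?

By Master Theorem: a=8, b=8, f(n)=8n. Since log_8(8) = 1 and f(n) = Θ(n^1), Case 2 applies. T(n) = O(n log n).

Answer: O(n log n)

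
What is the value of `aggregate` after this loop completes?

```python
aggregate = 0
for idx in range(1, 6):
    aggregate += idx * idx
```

Sum of squares 1² to 5² = 55
`aggregate` takes the values: 0 → 1 → 5 → 14 → 30 → 55

Answer: 55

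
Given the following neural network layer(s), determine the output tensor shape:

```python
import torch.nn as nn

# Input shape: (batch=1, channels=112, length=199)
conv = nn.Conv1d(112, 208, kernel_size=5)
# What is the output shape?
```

Input: (1, 112, 199) -> Output: (1, 208, 195)

Answer: (1, 208, 195)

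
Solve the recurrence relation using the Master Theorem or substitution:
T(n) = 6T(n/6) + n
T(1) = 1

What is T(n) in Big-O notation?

By Master Theorem: a=6, b=6, f(n)=n. Since log_6(6) = 1 and f(n) = Θ(n^1), Case 2 applies. T(n) = O(n log n).

Answer: O(n log n)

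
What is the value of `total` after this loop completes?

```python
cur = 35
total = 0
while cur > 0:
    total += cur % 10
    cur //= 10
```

Sum digits of 35
`total` takes the values: 0 → 5 → 8

Answer: 8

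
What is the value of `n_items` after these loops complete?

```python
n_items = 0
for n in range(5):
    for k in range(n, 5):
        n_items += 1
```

Upper triangle: 5 + 4 + ... + 1
`n_items` takes the values: 0 → 1 → 2 → 3 → 4 → 5 → 6 → 7 → 8 → 9 → 10 → 11 → 12 → 13 → 14 → 15

Answer: 15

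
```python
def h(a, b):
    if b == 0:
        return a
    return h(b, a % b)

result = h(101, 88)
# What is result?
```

h(101, 88) -> h(88, 13) -> h(13, 10) -> h(10, 3) -> h(3, 1) -> h(1, 0) -> 1

Answer: 1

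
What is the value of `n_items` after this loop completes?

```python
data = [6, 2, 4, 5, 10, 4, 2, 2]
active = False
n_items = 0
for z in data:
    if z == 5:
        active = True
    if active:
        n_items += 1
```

Count elements after first 5 in [6, 2, 4, 5, 10, 4, 2, 2]
`n_items` takes the values: 0 → 1 → 2 → 3 → 4 → 5

Answer: 5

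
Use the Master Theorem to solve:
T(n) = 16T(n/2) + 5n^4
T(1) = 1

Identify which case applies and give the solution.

a=16, b=2, f(n)=5n^4. log_2(16) = 4. Since c=4 = 4, Case 2 applies: T(n) = Θ(n^log_b(a) · log n) = O(n^4 log n).

Answer: O(n^4 log n) - Case 2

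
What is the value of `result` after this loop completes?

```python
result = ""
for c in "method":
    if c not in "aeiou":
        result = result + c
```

Remove vowels from 'method'
`result` takes the values: "" → "m" → "mt" → "mth" → "mthd"

Answer: "mthd"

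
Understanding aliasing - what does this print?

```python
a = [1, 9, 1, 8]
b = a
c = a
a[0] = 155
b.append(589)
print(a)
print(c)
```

Key concept: multiple aliases.
Step by step:
`a = [1, 9, 1, 8]` → a = [1, 9, 1, 8]
`b = a` → b = [1, 9, 1, 8] (same object as a)
`c = a` → c = [1, 9, 1, 8] (same object as a, b)
`a[0] = 155` → a = [155, 9, 1, 8] (same object as b, c); b = [155, 9, 1, 8] (same object as a, c); c = [155, 9, 1, 8] (same object as a, b)
`b.append(589)` → a = [155, 9, 1, 8, 589] (same object as b, c); b = [155, 9, 1, 8, 589] (same object as a, c); c = [155, 9, 1, 8, 589] (same object as a, b)
`print(a)` → prints [155, 9, 1, 8, 589]
`print(c)` → prints [155, 9, 1, 8, 589]

Answer:
[155, 9, 1, 8, 589]
[155, 9, 1, 8, 589]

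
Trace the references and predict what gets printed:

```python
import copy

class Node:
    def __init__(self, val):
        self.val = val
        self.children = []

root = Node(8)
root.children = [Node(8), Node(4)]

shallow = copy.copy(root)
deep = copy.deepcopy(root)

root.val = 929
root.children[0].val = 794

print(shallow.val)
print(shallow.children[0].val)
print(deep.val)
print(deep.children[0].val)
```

Key concept: deep copy with custom objects.
Step by step:
`root = Node(8)` → root = Node(val=8, children=[])
`root.children = [Node(8), Node(4)]` → root = Node(val=8, children=[Node(val=8, children=[]), Node(val=4, children=[])])
`shallow = copy.copy(root)` → shallow = Node(val=8, children=[Node(val=8, children=[]), Node(val=4, children=[])])
`deep = copy.deepcopy(root)` → deep = Node(val=8, children=[Node(val=8, children=[]), Node(val=4, children=[])])
`root.val = 929` → root = Node(val=929, children=[Node(val=8, children=[]), Node(val=4, children=[])])
`root.children[0].val = 794` → root = Node(val=929, children=[Node(val=794, children=[]), Node(val=4, children=[])]); shallow = Node(val=8, children=[Node(val=794, children=[]), Node(val=4, children=[])])
`print(shallow.val)` → prints 8
`print(shallow.children[0].val)` → prints 794
`print(deep.val)` → prints 8
`print(deep.children[0].val)` → prints 8

Answer:
8
794
8
8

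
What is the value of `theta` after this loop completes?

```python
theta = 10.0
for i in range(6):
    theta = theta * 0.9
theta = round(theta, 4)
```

Exponential decay: 10.0 * 0.9^6
`theta` takes the values: 10.0 → 9.0 → 8.1 → 7.29 → 6.561 → 5.9049 → 5.31441 → 5.3144

Answer: 5.3144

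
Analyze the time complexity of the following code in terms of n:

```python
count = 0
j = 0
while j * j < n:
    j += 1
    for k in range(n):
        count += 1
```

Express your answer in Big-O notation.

Each loop level contributes: √n × n. Multiplying the contributions gives O(n√n).

Answer: O(n√n)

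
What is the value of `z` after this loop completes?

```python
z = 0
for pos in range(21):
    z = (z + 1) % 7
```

Increment mod 7, 21 times = 0
`z` takes the values: 0 → 1 → 2 → 3 → 4 → 5 → 6 → 0 → 1 → 2 → 3 → 4 → 5 → 6 → 0 → 1 → 2 → 3 → 4 → 5 → 6 → 0

Answer: 0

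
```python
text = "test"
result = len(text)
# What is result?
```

Trace:
`text = "test"` → text = 'test'
`result = len(text)` → result = 4
So result = 4

Answer: 4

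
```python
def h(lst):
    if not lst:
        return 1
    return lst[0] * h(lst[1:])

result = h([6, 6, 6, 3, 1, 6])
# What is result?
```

Product over [6, 6, 6, 3, 1, 6] = 6 * 6 * 6 * 3 * 1 * 6 = 3888

Answer: 3888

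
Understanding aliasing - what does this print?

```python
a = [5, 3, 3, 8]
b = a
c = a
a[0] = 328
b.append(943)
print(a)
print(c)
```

Key concept: multiple aliases.
Step by step:
`a = [5, 3, 3, 8]` → a = [5, 3, 3, 8]
`b = a` → b = [5, 3, 3, 8] (same object as a)
`c = a` → c = [5, 3, 3, 8] (same object as a, b)
`a[0] = 328` → a = [328, 3, 3, 8] (same object as b, c); b = [328, 3, 3, 8] (same object as a, c); c = [328, 3, 3, 8] (same object as a, b)
`b.append(943)` → a = [328, 3, 3, 8, 943] (same object as b, c); b = [328, 3, 3, 8, 943] (same object as a, c); c = [328, 3, 3, 8, 943] (same object as a, b)
`print(a)` → prints [328, 3, 3, 8, 943]
`print(c)` → prints [328, 3, 3, 8, 943]

Answer:
[328, 3, 3, 8, 943]
[328, 3, 3, 8, 943]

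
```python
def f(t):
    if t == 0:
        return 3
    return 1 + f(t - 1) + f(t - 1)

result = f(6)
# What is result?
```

f(t) = 1 + 2·f(t-1), f(0)=3. Closed form: (3+1)·2^6 - 1 = 255.

Answer: 255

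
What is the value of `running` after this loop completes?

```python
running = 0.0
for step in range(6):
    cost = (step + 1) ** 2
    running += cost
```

Sum of squared losses 1² + 2² + ... + 6²
`running` takes the values: 0.0 → 1.0 → 5.0 → 14.0 → 30.0 → 55.0 → 91.0

Answer: 91.0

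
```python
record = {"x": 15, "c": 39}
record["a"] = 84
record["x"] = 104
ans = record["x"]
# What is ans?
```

Trace:
`record = {"x": 15, "c": 39}` → record = {'x': 15, 'c': 39}
`record["a"] = 84` → record = {'x': 15, 'c': 39, 'a': 84}
`record["x"] = 104` → record = {'x': 104, 'c': 39, 'a': 84}
`ans = record["x"]` → ans = 104
So ans = 104

Answer: 104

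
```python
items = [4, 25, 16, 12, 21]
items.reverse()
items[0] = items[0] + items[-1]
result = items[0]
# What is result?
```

Trace:
`items = [4, 25, 16, 12, 21]` → items = [4, 25, 16, 12, 21]
`items.reverse()` → items = [21, 12, 16, 25, 4]
`items[0] = items[0] + items[-1]` → items = [25, 12, 16, 25, 4]
`result = items[0]` → result = 25
So result = 25

Answer: 25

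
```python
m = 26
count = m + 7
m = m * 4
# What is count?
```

Trace:
`m = 26` → m = 26
`count = m + 7` → count = 33
`m = m * 4` → m = 104
So count = 33

Answer: 33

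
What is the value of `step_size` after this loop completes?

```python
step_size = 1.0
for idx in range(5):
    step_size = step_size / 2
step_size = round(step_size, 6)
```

Halving LR 5 times: 1 / 2^5
`step_size` takes the values: 1.0 → 0.5 → 0.25 → 0.125 → 0.0625 → 0.03125

Answer: 0.03125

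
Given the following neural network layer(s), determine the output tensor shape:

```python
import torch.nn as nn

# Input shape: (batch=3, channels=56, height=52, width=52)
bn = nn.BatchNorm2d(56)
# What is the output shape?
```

Input: (3, 56, 52, 52) -> Output: (3, 56, 52, 52)

Answer: (3, 56, 52, 52)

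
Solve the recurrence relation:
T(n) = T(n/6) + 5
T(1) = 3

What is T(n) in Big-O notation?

Each step divides n by 6 and adds 5. After log_6(n) steps we reach T(1)=3. So T(n) = 5·log_6(n) + 3 = O(log n).

Answer: O(log n)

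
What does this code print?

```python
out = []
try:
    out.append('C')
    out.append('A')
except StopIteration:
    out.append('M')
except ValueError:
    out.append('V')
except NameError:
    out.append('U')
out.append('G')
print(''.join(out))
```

Execution trace: 'C' (try body) → 'A' (try body, no exception) → 'G' (after the try/except). Output: CAG

Answer: CAG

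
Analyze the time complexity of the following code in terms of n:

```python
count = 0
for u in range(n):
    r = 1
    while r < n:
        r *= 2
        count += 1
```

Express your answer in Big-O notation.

Each loop level contributes: n × log n. Multiplying the contributions gives O(n log n).

Answer: O(n log n)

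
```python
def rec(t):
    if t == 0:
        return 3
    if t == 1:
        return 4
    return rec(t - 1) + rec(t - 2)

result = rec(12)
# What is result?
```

Build up from base cases: rec(0)=3, rec(1)=4, rec(2)=7, rec(3)=11, rec(4)=18, rec(5)=29, rec(6)=47, ..., rec(12)=843

Answer: 843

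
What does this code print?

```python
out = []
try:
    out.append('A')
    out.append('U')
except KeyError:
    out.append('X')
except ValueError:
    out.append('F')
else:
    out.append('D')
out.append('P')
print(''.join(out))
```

Execution trace: 'A' (try body) → 'U' (try body, no exception) → 'D' (else) → 'P' (after the try/except). Output: AUDP

Answer: AUDP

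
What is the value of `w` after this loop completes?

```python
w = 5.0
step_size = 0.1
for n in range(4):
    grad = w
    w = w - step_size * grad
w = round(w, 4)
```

Gradient descent: w = 5.0 * (1 - 0.1)^4
`w` takes the values: 5.0 → 4.5 → 4.05 → 3.645 → 3.2805

Answer: 3.2805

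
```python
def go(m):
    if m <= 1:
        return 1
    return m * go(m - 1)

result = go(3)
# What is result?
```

go(3) = 3 * 2 * 1 = 6

Answer: 6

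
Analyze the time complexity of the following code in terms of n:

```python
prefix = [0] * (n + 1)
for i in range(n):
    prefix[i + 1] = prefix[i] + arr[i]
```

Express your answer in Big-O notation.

This is Prefix sum computation. Time complexity: O(n).

Answer: O(n)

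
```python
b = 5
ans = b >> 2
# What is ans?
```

Trace:
`b = 5` → b = 5
`ans = b >> 2` → ans = 1
So ans = 1

Answer: 1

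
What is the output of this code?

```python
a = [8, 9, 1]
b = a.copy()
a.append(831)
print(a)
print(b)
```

Key concept: list.copy() creates independent copy.
Step by step:
`a = [8, 9, 1]` → a = [8, 9, 1]
`b = a.copy()` → b = [8, 9, 1]
`a.append(831)` → a = [8, 9, 1, 831]
`print(a)` → prints [8, 9, 1, 831]
`print(b)` → prints [8, 9, 1]

Answer:
[8, 9, 1, 831]
[8, 9, 1]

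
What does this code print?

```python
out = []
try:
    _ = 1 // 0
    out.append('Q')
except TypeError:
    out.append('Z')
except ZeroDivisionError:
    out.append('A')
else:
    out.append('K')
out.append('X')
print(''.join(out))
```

Execution trace: 'A' (except ZeroDivisionError) → 'X' (after the try/except). Output: AX

Answer: AX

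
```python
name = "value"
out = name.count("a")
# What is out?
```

Trace:
`name = "value"` → name = 'value'
`out = name.count("a")` → out = 1
So out = 1

Answer: 1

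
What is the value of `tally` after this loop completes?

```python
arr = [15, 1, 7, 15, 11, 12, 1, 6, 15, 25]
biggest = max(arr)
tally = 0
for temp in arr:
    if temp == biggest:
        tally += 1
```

Count of max value 25 in [15, 1, 7, 15, 11, 12, 1, 6, 15, 25]
`tally` takes the values: 0 → 1

Answer: 1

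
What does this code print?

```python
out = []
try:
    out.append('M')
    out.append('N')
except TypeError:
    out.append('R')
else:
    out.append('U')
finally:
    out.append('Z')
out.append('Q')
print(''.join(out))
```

Execution trace: 'M' (try body) → 'N' (try body, no exception) → 'U' (else) → 'Z' (finally) → 'Q' (after the try/except). Output: MNUZQ

Answer: MNUZQ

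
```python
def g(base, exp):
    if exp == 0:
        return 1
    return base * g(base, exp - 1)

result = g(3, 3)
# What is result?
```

g(3, 3) = 3 * 3 * 3 = 27

Answer: 27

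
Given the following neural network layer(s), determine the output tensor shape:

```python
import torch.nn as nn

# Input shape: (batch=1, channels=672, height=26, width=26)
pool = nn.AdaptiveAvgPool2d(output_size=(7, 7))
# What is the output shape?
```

Input: (1, 672, 26, 26) -> Output: (1, 672, 7, 7)

Answer: (1, 672, 7, 7)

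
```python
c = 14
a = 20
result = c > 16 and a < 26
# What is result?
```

Trace:
`c = 14` → c = 14
`a = 20` → a = 20
`result = c > 16 and a < 26` → result = False
So result = False

Answer: False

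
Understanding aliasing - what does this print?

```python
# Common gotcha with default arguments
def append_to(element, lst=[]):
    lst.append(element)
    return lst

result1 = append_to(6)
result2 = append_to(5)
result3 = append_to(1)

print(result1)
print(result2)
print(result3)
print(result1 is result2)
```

Key concept: mutable default argument gotcha.
Step by step:
`result1 = append_to(6)` → result1 = [6]
`result2 = append_to(5)` → result1 = [6, 5] (same object as result2); result2 = [6, 5] (same object as result1)
`result3 = append_to(1)` → result1 = [6, 5, 1] (same object as result2, result3); result2 = [6, 5, 1] (same object as result1, result3); result3 = [6, 5, 1] (same object as result1, result2)
`print(result1)` → prints [6, 5, 1]
`print(result2)` → prints [6, 5, 1]
`print(result3)` → prints [6, 5, 1]
`print(result1 is result2)` → prints True

Answer:
[6, 5, 1]
[6, 5, 1]
[6, 5, 1]
True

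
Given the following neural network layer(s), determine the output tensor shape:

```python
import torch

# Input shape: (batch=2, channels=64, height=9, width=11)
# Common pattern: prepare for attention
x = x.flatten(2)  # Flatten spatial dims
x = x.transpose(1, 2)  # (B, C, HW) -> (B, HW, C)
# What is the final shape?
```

Input: (2, 64, 9, 11) -> after flatten(2): (2, 64, 99) -> Output: (2, 99, 64)

Answer: (2, 99, 64)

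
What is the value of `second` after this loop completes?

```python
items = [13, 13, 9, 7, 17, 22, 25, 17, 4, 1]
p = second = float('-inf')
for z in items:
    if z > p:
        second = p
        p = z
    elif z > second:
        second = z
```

Second largest (with repeats) in [13, 13, 9, 7, 17, 22, 25, 17, 4, 1]
`second` takes the values: -inf → 13 → 17 → 22

Answer: 22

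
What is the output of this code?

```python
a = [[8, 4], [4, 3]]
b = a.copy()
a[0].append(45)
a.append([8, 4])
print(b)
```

Key concept: shallow copy with nested lists.
Step by step:
`a = [[8, 4], [4, 3]]` → a = [[8, 4], [4, 3]]
`b = a.copy()` → b = [[8, 4], [4, 3]]
`a[0].append(45)` → a = [[8, 4, 45], [4, 3]]; b = [[8, 4, 45], [4, 3]]
`a.append([8, 4])` → a = [[8, 4, 45], [4, 3], [8, 4]]
`print(b)` → prints [[8, 4, 45], [4, 3]]

Answer: [[8, 4, 45], [4, 3]]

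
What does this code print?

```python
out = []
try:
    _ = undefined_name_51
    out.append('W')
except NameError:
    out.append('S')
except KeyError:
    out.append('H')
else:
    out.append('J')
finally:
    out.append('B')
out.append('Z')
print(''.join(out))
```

Execution trace: 'S' (except NameError) → 'B' (finally) → 'Z' (after the try/except). Output: SBZ

Answer: SBZ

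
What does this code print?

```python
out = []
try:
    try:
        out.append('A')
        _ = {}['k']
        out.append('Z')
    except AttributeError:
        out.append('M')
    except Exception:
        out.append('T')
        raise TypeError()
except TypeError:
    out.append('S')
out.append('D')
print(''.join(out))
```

Execution trace: 'A' (try body) → 'T' (except Exception) → 'S' (outer except TypeError) → 'D' (after the try/except). Output: ATSD

Answer: ATSD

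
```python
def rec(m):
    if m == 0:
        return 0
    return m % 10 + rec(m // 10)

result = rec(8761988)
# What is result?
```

Sum of digits of 8761988: 8 + 8 + 9 + 1 + 6 + 7 + 8 = 47

Answer: 47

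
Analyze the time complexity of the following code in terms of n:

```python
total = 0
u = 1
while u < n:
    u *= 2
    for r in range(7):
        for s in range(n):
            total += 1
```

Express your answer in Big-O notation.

Each loop level contributes: log n × 1 × n. Multiplying the contributions gives O(n log n).

Answer: O(n log n)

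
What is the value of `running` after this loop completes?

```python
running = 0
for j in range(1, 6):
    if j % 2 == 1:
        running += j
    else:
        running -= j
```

Add odd, subtract even
`running` takes the values: 0 → 1 → -1 → 2 → -2 → 3

Answer: 3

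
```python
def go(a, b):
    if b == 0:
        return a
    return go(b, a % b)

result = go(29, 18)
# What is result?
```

go(29, 18) -> go(18, 11) -> go(11, 7) -> go(7, 4) -> go(4, 3) -> go(3, 1) -> go(1, 0) -> 1

Answer: 1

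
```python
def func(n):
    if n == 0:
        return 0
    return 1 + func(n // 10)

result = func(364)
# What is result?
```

Count of digits of 364: 3

Answer: 3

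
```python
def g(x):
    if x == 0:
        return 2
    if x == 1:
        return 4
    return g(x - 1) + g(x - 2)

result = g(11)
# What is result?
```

Build up from base cases: g(0)=2, g(1)=4, g(2)=6, g(3)=10, g(4)=16, g(5)=26, g(6)=42, ..., g(11)=466

Answer: 466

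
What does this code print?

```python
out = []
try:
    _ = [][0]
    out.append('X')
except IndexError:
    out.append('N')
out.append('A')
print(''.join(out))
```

Execution trace: 'N' (except IndexError) → 'A' (after the try/except). Output: NA

Answer: NA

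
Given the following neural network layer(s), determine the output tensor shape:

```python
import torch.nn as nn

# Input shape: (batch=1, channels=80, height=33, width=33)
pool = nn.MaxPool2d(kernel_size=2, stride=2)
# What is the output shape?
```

Input: (1, 80, 33, 33) -> Output: (1, 80, 16, 16)

Answer: (1, 80, 16, 16)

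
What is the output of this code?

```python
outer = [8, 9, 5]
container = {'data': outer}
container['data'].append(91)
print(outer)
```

Key concept: dict holds reference to list.
Step by step:
`outer = [8, 9, 5]` → outer = [8, 9, 5]
`container = {'data': outer}` → container = {'data': [8, 9, 5]}
`container['data'].append(91)` → outer = [8, 9, 5, 91]; container = {'data': [8, 9, 5, 91]}
`print(outer)` → prints [8, 9, 5, 91]

Answer: [8, 9, 5, 91]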